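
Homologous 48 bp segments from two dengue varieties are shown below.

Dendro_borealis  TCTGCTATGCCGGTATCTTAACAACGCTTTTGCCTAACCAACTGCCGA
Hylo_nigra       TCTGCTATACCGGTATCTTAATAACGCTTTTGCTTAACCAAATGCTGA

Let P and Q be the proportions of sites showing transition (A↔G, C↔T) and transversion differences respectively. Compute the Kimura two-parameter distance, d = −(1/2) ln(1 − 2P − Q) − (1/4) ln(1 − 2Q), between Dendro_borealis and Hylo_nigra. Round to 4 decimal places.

0.1145

Mismatches occur at site 9 (G→A, transition), site 22 (C→T, transition), site 34 (C→T, transition), site 42 (C→A, transversion), site 46 (C→T, transition).
Of the 5 differences, 4 transitions and 1 transversion over 48 sites: P = 4/48 = 0.083333, Q = 1/48 = 0.020833.
d = −0.5·ln(0.812501) − 0.25·ln(0.958334) = −0.5·(-0.207638) − 0.25·(-0.042559) = 0.1145.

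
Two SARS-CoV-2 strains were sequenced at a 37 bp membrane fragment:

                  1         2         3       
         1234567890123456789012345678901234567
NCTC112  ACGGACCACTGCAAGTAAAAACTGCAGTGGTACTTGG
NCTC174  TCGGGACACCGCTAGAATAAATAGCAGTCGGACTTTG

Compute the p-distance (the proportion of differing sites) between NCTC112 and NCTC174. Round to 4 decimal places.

0.3243

The sequences differ at positions 1 (A/T), 5 (A/G), 6 (C/A), 10 (T/C), 13 (A/T), 16 (T/A), 18 (A/T), 22 (C/T), 23 (T/A), 29 (G/C), 31 (T/G), 36 (G/T).
There are 12 differences over 37 sites, so p = 12/37 = 0.3243.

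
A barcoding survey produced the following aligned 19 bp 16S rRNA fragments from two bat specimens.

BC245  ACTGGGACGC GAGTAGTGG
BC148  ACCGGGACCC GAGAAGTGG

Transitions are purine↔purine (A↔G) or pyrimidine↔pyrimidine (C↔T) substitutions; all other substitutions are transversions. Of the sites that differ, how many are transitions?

Differing sites — 3:T/C (Ti); 9:G/C (Tv); 14:T/A (Tv).
Of the 3 differences, 1 transition and 2 transversions, so the answer is 1.

1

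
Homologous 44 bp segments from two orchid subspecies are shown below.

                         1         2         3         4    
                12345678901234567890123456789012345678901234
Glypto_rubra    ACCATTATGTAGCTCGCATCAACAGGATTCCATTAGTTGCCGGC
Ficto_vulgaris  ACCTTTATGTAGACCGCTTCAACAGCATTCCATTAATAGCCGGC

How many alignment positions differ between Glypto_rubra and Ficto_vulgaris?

7

Mismatches occur at site 4 (A/T), site 13 (C/A), site 14 (T/C), site 18 (A/T), site 26 (G/C), site 36 (G/A), site 38 (T/A).
That gives 7 mismatches out of 44 aligned sites, so the Hamming distance is 7.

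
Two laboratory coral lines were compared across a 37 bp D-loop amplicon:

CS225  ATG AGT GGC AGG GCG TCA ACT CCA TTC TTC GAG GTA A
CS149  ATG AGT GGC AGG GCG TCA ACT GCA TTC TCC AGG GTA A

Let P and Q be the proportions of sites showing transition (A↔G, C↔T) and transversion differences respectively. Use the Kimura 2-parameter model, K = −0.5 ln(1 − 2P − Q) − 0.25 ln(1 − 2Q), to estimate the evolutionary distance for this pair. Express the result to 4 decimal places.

Mismatches occur at site 22 (C↔G, transversion), site 29 (T↔C, transition), site 31 (G↔A, transition), site 32 (A↔G, transition).
Of the 4 differences, 3 transitions and 1 transversion over 37 sites: P = 3/37 = 0.081081, Q = 1/37 = 0.027027.
d = −0.5·ln(0.810811) − 0.25·ln(0.945946) = −0.5·(-0.209720) − 0.25·(-0.055570) = 0.1188.

0.1188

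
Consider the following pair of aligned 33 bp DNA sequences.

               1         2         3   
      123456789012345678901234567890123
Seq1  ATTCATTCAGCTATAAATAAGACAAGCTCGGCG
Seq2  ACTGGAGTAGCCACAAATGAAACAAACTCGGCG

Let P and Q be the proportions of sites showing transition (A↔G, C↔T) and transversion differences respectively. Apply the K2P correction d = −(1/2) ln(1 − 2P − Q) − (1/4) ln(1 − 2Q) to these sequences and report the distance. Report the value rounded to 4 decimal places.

Differing sites — 2:T/C (Ti); 4:C/G (Tv); 5:A/G (Ti); 6:T/A (Tv); 7:T/G (Tv); 8:C/T (Ti); 12:T/C (Ti); 14:T/C (Ti); 19:A/G (Ti); 21:G/A (Ti); 26:G/A (Ti).
Of the 11 differences, 8 transitions and 3 transversions over 33 sites: P = 8/33 = 0.242424, Q = 3/33 = 0.090909.
d = −0.5·ln(0.424243) − 0.25·ln(0.818182) = −0.5·(-0.857449) − 0.25·(-0.200670) = 0.4789.

0.4789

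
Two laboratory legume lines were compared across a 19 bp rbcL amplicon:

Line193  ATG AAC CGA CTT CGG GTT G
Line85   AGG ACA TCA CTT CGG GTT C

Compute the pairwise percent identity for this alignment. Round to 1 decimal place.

The sequences differ at positions 2 (T/G), 5 (A/C), 6 (C/A), 7 (C/T), 8 (G/C), 19 (G/C).
13 of the 19 sites match, so the percent identity is 13/19 × 100 = 68.4%.

68.4%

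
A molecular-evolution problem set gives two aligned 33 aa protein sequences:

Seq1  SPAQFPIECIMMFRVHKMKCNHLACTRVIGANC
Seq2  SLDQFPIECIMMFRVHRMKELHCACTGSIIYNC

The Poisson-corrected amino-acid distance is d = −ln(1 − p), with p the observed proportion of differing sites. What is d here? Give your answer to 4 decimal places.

0.3610

The sequences differ at positions 2 (P/L), 3 (A/D), 17 (K/R), 20 (C/E), 21 (N/L), 23 (L/C), 27 (R/G), 28 (V/S), 30 (G/I), 31 (A/Y).
p = 10/33 = 0.303030.
d = −ln(1 − 0.303030) = −ln(0.696970) = 0.3610.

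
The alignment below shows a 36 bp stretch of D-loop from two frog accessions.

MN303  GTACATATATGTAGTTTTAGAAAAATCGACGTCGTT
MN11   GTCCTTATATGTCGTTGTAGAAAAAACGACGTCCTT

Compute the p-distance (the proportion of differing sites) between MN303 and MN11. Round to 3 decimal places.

0.167

Differing sites — 3:A/C; 5:A/T; 13:A/C; 17:T/G; 26:T/A; 34:G/C.
There are 6 differences over 36 sites, so p = 6/36 = 0.167.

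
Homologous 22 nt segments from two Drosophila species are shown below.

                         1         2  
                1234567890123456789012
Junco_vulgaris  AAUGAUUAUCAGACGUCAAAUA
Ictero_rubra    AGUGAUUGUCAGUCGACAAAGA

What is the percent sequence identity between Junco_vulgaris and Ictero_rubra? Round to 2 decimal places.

77.27%

Mismatches occur at site 2 (A→G), site 8 (A→G), site 13 (A→U), site 16 (U→A), site 21 (U→G).
17 of the 22 sites match, so the percent identity is 17/22 × 100 = 77.27%.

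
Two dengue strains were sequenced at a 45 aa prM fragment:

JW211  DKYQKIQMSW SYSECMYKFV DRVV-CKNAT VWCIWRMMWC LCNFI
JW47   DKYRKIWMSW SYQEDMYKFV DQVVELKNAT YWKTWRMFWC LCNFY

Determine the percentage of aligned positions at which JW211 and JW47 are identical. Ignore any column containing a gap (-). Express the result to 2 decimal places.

75.00%

Excluding the 1 gap column leaves 44 comparable sites.
The sequences differ at positions 4 (Q/R), 7 (Q/W), 13 (S/Q), 15 (C/D), 22 (R/Q), 26 (C/L), 31 (V/Y), 33 (C/K), 34 (I/T), 38 (M/F), 45 (I/Y).
33 of the 44 comparable sites match, so the percent identity is 33/44 × 100 = 75.00%.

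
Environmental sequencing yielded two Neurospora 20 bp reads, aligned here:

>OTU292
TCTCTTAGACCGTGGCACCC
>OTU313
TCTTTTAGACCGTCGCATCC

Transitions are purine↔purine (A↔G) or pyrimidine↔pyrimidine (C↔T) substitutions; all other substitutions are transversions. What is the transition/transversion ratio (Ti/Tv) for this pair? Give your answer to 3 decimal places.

The sequences differ at positions 4 (C/T, transition), 14 (G/C, transversion), 18 (C/T, transition).
Of the 3 differences, 2 transitions and 1 transversion, so Ti/Tv = 2/1 = 2.000.

2.000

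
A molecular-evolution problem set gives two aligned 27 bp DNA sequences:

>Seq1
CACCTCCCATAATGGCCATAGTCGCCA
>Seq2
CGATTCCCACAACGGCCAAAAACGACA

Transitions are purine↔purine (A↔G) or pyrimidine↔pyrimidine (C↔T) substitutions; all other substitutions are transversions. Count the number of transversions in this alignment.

Mismatches occur at site 2 (A↔G, transition), site 3 (C↔A, transversion), site 4 (C↔T, transition), site 10 (T↔C, transition), site 13 (T↔C, transition), site 19 (T↔A, transversion), site 21 (G↔A, transition), site 22 (T↔A, transversion), site 25 (C↔A, transversion).
Of the 9 differences, 5 transitions and 4 transversions, so the answer is 4.

4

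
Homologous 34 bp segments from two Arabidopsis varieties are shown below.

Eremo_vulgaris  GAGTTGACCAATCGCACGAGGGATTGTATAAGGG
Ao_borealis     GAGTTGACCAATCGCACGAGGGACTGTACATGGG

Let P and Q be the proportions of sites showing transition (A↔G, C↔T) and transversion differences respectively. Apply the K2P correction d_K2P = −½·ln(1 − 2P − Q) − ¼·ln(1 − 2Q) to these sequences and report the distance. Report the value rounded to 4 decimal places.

Mismatches occur at site 24 (T↔C, transition), site 29 (T↔C, transition), site 31 (A↔T, transversion).
Of the 3 differences, 2 transitions and 1 transversion over 34 sites: P = 2/34 = 0.058824, Q = 1/34 = 0.029412.
d = −0.5·ln(0.852940) − 0.25·ln(0.941176) = −0.5·(-0.159066) − 0.25·(-0.060625) = 0.0947.

0.0947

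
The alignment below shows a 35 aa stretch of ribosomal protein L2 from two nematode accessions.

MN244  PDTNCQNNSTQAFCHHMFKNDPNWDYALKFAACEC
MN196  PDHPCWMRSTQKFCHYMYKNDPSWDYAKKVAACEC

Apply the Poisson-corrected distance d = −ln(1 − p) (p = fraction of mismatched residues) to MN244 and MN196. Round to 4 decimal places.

0.3773

The sequences differ at positions 3 (T/H), 4 (N/P), 6 (Q/W), 7 (N/M), 8 (N/R), 12 (A/K), 16 (H/Y), 18 (F/Y), 23 (N/S), 28 (L/K), 30 (F/V).
p = 11/35 = 0.314286.
d = −ln(1 − 0.314286) = −ln(0.685714) = 0.3773.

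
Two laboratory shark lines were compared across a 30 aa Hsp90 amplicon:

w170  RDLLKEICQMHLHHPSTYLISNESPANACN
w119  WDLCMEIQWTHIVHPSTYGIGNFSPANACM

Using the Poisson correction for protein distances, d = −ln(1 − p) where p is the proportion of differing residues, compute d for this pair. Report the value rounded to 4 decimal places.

Differing sites — 1:R/W; 4:L/C; 5:K/M; 8:C/Q; 9:Q/W; 10:M/T; 12:L/I; 13:H/V; 19:L/G; 21:S/G; 23:E/F; 30:N/M.
p = 12/30 = 0.400000.
d = −ln(1 − 0.400000) = −ln(0.600000) = 0.5108.

0.5108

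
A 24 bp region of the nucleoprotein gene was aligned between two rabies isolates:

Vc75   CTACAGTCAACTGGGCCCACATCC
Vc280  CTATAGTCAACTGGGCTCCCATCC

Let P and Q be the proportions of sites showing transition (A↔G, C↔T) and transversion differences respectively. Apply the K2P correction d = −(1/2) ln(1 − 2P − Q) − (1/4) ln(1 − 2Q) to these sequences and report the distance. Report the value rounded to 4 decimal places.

Mismatches occur at site 4 (C↔T, transition), site 17 (C↔T, transition), site 19 (A↔C, transversion).
Of the 3 differences, 2 transitions and 1 transversion over 24 sites: P = 2/24 = 0.083333, Q = 1/24 = 0.041667.
d = −0.5·ln(0.791667) − 0.25·ln(0.916666) = −0.5·(-0.233614) − 0.25·(-0.087012) = 0.1386.

0.1386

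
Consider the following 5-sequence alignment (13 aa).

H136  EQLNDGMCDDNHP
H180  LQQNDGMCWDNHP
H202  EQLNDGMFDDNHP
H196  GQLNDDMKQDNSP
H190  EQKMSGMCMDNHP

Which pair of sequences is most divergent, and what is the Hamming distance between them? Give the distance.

8

Pairwise Hamming distances:
  H136 vs H180: 3
  H136 vs H202: 1
  H136 vs H196: 5
  H136 vs H190: 4
  H180 vs H202: 4
  H180 vs H196: 6
  H180 vs H190: 5
  H202 vs H196: 5
  H202 vs H190: 5
  H196 vs H190: 8
The largest is 8, between H196 and H190.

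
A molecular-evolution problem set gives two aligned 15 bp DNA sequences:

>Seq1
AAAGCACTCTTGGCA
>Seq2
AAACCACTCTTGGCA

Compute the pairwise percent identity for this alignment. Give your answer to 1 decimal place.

Differing sites — 4:G/C.
14 of the 15 sites match, so the percent identity is 14/15 × 100 = 93.3%.

93.3%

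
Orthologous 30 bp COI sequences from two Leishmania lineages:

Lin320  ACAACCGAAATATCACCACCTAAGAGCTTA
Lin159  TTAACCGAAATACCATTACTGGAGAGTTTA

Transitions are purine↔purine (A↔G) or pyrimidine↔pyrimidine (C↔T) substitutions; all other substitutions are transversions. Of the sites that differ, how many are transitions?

7

Differing sites — 1:A/T (Tv); 2:C/T (Ti); 13:T/C (Ti); 16:C/T (Ti); 17:C/T (Ti); 20:C/T (Ti); 21:T/G (Tv); 22:A/G (Ti); 27:C/T (Ti).
Of the 9 differences, 7 transitions and 2 transversions, so the answer is 7.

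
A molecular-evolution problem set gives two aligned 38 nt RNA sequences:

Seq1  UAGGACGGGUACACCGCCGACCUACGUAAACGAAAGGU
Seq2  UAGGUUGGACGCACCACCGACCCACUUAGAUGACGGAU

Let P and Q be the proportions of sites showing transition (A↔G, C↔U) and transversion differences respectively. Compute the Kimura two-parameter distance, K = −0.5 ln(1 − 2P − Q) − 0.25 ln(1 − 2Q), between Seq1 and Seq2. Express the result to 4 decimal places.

The sequences differ at positions 5 (A/U, transversion), 6 (C/U, transition), 9 (G/A, transition), 10 (U/C, transition), 11 (A/G, transition), 16 (G/A, transition), 23 (U/C, transition), 26 (G/U, transversion), 29 (A/G, transition), 31 (C/U, transition), 34 (A/C, transversion), 35 (A/G, transition), 37 (G/A, transition).
Of the 13 differences, 10 transitions and 3 transversions over 38 sites: P = 10/38 = 0.263158, Q = 3/38 = 0.078947.
d = −0.5·ln(0.394737) − 0.25·ln(0.842106) = −0.5·(-0.929536) − 0.25·(-0.171849) = 0.5077.

0.5077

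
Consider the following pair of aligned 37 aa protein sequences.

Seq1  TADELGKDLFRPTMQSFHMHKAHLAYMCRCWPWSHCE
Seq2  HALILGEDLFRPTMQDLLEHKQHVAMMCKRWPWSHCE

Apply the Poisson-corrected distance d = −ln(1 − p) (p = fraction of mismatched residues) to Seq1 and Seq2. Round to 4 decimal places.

Mismatches occur at site 1 (T→H), site 3 (D→L), site 4 (E→I), site 7 (K→E), site 16 (S→D), site 17 (F→L), site 18 (H→L), site 19 (M→E), site 22 (A→Q), site 24 (L→V), site 26 (Y→M), site 29 (R→K), site 30 (C→R).
p = 13/37 = 0.351351.
d = −ln(1 − 0.351351) = −ln(0.648649) = 0.4329.

0.4329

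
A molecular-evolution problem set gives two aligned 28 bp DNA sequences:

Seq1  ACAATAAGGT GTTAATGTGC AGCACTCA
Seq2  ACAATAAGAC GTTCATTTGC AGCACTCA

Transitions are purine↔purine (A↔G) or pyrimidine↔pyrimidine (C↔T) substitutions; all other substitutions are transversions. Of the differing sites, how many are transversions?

2

Mismatches occur at site 9 (G→A, transition), site 10 (T→C, transition), site 14 (A→C, transversion), site 17 (G→T, transversion).
Of the 4 differences, 2 transitions and 2 transversions, so the answer is 2.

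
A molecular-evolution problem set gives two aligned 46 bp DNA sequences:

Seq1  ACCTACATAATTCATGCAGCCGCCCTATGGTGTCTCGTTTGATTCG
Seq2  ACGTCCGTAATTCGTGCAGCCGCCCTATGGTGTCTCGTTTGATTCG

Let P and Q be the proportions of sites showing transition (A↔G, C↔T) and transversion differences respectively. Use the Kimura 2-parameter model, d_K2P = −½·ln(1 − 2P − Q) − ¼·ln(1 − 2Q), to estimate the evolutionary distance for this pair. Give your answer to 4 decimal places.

The sequences differ at positions 3 (C/G, transversion), 5 (A/C, transversion), 7 (A/G, transition), 14 (A/G, transition).
Of the 4 differences, 2 transitions and 2 transversions over 46 sites: P = 2/46 = 0.043478, Q = 2/46 = 0.043478.
d = −0.5·ln(0.869566) − 0.25·ln(0.913044) = −0.5·(-0.139761) − 0.25·(-0.090971) = 0.0926.

0.0926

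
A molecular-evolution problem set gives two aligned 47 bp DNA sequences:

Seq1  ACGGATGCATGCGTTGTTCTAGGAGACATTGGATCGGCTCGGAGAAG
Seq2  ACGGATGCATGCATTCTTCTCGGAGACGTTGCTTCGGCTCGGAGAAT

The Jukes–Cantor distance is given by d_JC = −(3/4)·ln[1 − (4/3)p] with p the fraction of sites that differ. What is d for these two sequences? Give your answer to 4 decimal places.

Mismatches occur at site 13 (G/A), site 16 (G/C), site 21 (A/C), site 28 (A/G), site 32 (G/C), site 33 (A/T), site 47 (G/T).
p = 7/47 = 0.148936.
d = −0.75 · ln(1 − (4/3)·0.148936) = −0.75 · ln(0.801419) = −0.75 · (-0.221371) = 0.1660.

0.1660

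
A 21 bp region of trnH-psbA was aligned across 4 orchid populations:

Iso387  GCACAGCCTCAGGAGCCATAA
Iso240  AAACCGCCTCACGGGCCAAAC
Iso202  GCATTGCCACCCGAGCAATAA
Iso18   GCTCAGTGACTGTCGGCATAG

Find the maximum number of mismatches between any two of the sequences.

14

Pairwise Hamming distances:
  Iso387 vs Iso240: 7
  Iso387 vs Iso202: 6
  Iso387 vs Iso18: 9
  Iso240 vs Iso202: 10
  Iso240 vs Iso18: 14
  Iso202 vs Iso18: 12
The largest is 14, between Iso240 and Iso18.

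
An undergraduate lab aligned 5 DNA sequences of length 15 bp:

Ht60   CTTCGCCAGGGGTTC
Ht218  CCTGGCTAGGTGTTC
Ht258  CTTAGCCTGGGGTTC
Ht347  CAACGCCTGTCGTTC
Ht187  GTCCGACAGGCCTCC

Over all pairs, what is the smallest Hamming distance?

2

Pairwise Hamming distances:
  Ht60 vs Ht218: 4
  Ht60 vs Ht258: 2
  Ht60 vs Ht347: 5
  Ht60 vs Ht187: 6
  Ht218 vs Ht258: 5
  Ht218 vs Ht347: 7
  Ht218 vs Ht187: 9
  Ht258 vs Ht347: 5
  Ht258 vs Ht187: 8
  Ht347 vs Ht187: 8
The smallest is 2, between Ht60 and Ht258.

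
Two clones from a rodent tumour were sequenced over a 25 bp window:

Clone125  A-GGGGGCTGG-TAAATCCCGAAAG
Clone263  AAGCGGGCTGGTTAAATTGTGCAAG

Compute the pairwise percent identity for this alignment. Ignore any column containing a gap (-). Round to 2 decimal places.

Excluding the 2 gap columns leaves 23 comparable sites.
Differing sites — 4:G/C; 18:C/T; 19:C/G; 20:C/T; 22:A/C.
18 of the 23 comparable sites match, so the percent identity is 18/23 × 100 = 78.26%.

78.26%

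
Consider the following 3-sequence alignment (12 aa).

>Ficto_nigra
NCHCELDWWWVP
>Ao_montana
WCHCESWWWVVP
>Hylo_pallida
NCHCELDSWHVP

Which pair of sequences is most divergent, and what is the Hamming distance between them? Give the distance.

Pairwise Hamming distances:
  Ficto_nigra vs Ao_montana: 4
  Ficto_nigra vs Hylo_pallida: 2
  Ao_montana vs Hylo_pallida: 5
The largest is 5, between Ao_montana and Hylo_pallida.

5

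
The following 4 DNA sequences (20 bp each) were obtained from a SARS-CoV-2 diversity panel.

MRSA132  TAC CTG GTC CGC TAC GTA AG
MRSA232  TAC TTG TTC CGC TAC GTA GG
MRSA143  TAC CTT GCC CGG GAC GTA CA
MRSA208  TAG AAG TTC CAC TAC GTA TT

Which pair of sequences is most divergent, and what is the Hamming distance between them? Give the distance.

Pairwise Hamming distances:
  MRSA132 vs MRSA232: 3
  MRSA132 vs MRSA143: 6
  MRSA132 vs MRSA208: 7
  MRSA232 vs MRSA143: 8
  MRSA232 vs MRSA208: 6
  MRSA143 vs MRSA208: 11
The largest is 11, between MRSA143 and MRSA208.

11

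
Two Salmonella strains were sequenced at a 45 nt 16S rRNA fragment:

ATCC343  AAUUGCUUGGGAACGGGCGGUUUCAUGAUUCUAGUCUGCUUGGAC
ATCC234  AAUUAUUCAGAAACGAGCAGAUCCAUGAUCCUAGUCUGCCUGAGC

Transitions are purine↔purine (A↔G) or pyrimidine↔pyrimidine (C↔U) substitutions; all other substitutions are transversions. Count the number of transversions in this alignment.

1

Mismatches occur at site 5 (G↔A, transition), site 6 (C↔U, transition), site 8 (U↔C, transition), site 9 (G↔A, transition), site 11 (G↔A, transition), site 16 (G↔A, transition), site 19 (G↔A, transition), site 21 (U↔A, transversion), site 23 (U↔C, transition), site 30 (U↔C, transition), site 40 (U↔C, transition), site 43 (G↔A, transition), site 44 (A↔G, transition).
Of the 13 differences, 12 transitions and 1 transversion, so the answer is 1.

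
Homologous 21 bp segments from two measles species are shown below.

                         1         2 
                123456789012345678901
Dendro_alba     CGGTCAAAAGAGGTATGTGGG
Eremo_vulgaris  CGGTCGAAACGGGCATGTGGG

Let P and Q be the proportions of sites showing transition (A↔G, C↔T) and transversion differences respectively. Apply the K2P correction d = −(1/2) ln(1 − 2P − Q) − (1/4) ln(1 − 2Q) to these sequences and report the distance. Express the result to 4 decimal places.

0.2278

The sequences differ at positions 6 (A/G, transition), 10 (G/C, transversion), 11 (A/G, transition), 14 (T/C, transition).
Of the 4 differences, 3 transitions and 1 transversion over 21 sites: P = 3/21 = 0.142857, Q = 1/21 = 0.047619.
d = −0.5·ln(0.666667) − 0.25·ln(0.904762) = −0.5·(-0.405465) − 0.25·(-0.100083) = 0.2278.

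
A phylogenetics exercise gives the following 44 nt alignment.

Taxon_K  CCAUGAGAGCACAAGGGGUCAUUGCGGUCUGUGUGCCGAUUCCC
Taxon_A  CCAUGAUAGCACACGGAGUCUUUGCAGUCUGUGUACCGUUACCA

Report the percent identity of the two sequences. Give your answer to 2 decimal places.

Mismatches occur at site 7 (G/U), site 14 (A/C), site 17 (G/A), site 21 (A/U), site 26 (G/A), site 35 (G/A), site 39 (A/U), site 41 (U/A), site 44 (C/A).
35 of the 44 sites match, so the percent identity is 35/44 × 100 = 79.55%.

79.55%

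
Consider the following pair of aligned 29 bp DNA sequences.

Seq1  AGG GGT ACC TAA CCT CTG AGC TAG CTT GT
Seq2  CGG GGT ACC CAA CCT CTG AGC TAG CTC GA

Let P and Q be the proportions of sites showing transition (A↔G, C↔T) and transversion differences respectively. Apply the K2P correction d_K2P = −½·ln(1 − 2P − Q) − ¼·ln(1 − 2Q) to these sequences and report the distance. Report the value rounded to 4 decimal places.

0.1530

Mismatches occur at site 1 (A/C, transversion), site 10 (T/C, transition), site 27 (T/C, transition), site 29 (T/A, transversion).
Of the 4 differences, 2 transitions and 2 transversions over 29 sites: P = 2/29 = 0.068966, Q = 2/29 = 0.068966.
d = −0.5·ln(0.793102) − 0.25·ln(0.862068) = −0.5·(-0.231803) − 0.25·(-0.148421) = 0.1530.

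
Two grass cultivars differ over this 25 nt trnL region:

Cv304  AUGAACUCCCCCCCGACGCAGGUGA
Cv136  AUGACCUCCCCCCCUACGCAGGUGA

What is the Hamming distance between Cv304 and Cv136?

Differing sites — 5:A/C; 15:G/U.
That gives 2 mismatches out of 25 aligned sites, so the Hamming distance is 2.

2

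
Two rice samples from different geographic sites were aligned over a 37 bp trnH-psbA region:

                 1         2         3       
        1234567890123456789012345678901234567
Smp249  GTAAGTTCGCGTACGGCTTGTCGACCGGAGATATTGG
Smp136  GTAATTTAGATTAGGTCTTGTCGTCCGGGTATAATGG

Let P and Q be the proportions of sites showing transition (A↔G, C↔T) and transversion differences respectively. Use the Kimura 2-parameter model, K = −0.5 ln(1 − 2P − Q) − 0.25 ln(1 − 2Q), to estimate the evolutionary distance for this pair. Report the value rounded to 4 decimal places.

0.3430

Mismatches occur at site 5 (G↔T, transversion), site 8 (C↔A, transversion), site 10 (C↔A, transversion), site 11 (G↔T, transversion), site 14 (C↔G, transversion), site 16 (G↔T, transversion), site 24 (A↔T, transversion), site 29 (A↔G, transition), site 30 (G↔T, transversion), site 34 (T↔A, transversion).
Of the 10 differences, 1 transition and 9 transversions over 37 sites: P = 1/37 = 0.027027, Q = 9/37 = 0.243243.
d = −0.5·ln(0.702703) − 0.25·ln(0.513514) = −0.5·(-0.352821) − 0.25·(-0.666478) = 0.3430.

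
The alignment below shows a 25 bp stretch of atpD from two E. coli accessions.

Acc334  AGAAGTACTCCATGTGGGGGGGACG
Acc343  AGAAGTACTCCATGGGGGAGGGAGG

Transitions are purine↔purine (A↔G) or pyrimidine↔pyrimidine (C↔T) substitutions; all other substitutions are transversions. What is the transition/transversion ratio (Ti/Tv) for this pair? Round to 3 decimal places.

The sequences differ at positions 15 (T/G, transversion), 19 (G/A, transition), 24 (C/G, transversion).
Of the 3 differences, 1 transition and 2 transversions, so Ti/Tv = 1/2 = 0.500.

0.500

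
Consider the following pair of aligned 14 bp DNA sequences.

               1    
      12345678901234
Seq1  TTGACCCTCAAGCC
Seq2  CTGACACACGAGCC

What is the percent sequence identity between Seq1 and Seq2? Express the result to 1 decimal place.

The sequences differ at positions 1 (T/C), 6 (C/A), 8 (T/A), 10 (A/G).
10 of the 14 sites match, so the percent identity is 10/14 × 100 = 71.4%.

71.4%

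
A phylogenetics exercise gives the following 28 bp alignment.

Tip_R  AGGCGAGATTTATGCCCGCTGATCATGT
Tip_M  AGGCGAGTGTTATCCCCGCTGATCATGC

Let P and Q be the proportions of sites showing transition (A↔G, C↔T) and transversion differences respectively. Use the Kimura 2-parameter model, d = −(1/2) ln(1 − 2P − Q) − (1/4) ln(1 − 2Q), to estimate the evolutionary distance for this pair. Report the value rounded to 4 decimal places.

0.1586

Mismatches occur at site 8 (A/T, transversion), site 9 (T/G, transversion), site 14 (G/C, transversion), site 28 (T/C, transition).
Of the 4 differences, 1 transition and 3 transversions over 28 sites: P = 1/28 = 0.035714, Q = 3/28 = 0.107143.
d = −0.5·ln(0.821429) − 0.25·ln(0.785714) = −0.5·(-0.196710) − 0.25·(-0.241162) = 0.1586.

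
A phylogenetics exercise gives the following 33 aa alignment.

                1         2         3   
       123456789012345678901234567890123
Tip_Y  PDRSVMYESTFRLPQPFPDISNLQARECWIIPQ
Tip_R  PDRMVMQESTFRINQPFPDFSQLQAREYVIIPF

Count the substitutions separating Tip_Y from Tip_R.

9

Mismatches occur at site 4 (S/M), site 7 (Y/Q), site 13 (L/I), site 14 (P/N), site 20 (I/F), site 22 (N/Q), site 28 (C/Y), site 29 (W/V), site 33 (Q/F).
That gives 9 mismatches out of 33 aligned sites, so the Hamming distance is 9.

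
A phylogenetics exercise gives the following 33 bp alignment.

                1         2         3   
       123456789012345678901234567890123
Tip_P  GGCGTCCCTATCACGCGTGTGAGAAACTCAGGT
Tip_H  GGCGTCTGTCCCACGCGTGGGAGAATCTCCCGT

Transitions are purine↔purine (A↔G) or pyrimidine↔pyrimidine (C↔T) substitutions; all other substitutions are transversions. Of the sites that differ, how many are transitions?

2

The sequences differ at positions 7 (C/T, transition), 8 (C/G, transversion), 10 (A/C, transversion), 11 (T/C, transition), 20 (T/G, transversion), 26 (A/T, transversion), 30 (A/C, transversion), 31 (G/C, transversion).
Of the 8 differences, 2 transitions and 6 transversions, so the answer is 2.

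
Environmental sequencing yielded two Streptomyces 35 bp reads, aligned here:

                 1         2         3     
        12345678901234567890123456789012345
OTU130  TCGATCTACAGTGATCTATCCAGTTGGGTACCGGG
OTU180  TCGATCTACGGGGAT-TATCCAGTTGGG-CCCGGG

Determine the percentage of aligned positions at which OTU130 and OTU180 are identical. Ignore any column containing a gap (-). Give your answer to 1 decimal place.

90.9%

Excluding the 2 gap columns leaves 33 comparable sites.
Differing sites — 10:A/G; 12:T/G; 30:A/C.
30 of the 33 comparable sites match, so the percent identity is 30/33 × 100 = 90.9%.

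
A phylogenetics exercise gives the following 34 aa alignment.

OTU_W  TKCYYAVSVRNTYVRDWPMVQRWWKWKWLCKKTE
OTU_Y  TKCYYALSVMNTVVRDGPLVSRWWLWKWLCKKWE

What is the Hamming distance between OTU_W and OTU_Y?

8

Mismatches occur at site 7 (V→L), site 10 (R→M), site 13 (Y→V), site 17 (W→G), site 19 (M→L), site 21 (Q→S), site 25 (K→L), site 33 (T→W).
That gives 8 mismatches out of 34 aligned sites, so the Hamming distance is 8.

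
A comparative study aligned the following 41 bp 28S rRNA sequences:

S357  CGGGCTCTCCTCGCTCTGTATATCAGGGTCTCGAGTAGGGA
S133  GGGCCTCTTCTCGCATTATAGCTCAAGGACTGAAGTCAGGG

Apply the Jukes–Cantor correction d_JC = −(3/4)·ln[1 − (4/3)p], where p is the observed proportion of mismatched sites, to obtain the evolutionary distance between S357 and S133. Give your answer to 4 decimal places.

The sequences differ at positions 1 (C/G), 4 (G/C), 9 (C/T), 15 (T/A), 16 (C/T), 18 (G/A), 21 (T/G), 22 (A/C), 26 (G/A), 29 (T/A), 32 (C/G), 33 (G/A), 37 (A/C), 38 (G/A), 41 (A/G).
p = 15/41 = 0.365854.
d = −0.75 · ln(1 − (4/3)·0.365854) = −0.75 · ln(0.512195) = −0.75 · (-0.669050) = 0.5018.

0.5018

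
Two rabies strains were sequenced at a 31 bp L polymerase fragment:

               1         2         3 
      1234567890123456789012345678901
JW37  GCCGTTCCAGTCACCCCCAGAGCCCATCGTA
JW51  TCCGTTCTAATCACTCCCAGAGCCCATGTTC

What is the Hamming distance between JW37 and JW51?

7

Mismatches occur at site 1 (G↔T), site 8 (C↔T), site 10 (G↔A), site 15 (C↔T), site 28 (C↔G), site 29 (G↔T), site 31 (A↔C).
That gives 7 mismatches out of 31 aligned sites, so the Hamming distance is 7.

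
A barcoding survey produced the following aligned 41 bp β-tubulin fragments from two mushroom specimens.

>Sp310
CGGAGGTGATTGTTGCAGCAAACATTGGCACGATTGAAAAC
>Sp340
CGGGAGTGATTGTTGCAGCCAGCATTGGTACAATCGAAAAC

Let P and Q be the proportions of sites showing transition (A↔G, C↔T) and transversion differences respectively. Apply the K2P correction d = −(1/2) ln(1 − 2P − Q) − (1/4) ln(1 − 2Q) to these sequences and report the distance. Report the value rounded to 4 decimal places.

Differing sites — 4:A/G (Ti); 5:G/A (Ti); 20:A/C (Tv); 22:A/G (Ti); 29:C/T (Ti); 32:G/A (Ti); 35:T/C (Ti).
Of the 7 differences, 6 transitions and 1 transversion over 41 sites: P = 6/41 = 0.146341, Q = 1/41 = 0.024390.
d = −0.5·ln(0.682928) − 0.25·ln(0.951220) = −0.5·(-0.381366) − 0.25·(-0.050010) = 0.2032.

0.2032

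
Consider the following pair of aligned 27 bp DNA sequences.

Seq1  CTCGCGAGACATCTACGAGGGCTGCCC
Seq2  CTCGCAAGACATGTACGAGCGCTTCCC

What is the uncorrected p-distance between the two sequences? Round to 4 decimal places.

Differing sites — 6:G/A; 13:C/G; 20:G/C; 24:G/T.
There are 4 differences over 27 sites, so p = 4/27 = 0.1481.

0.1481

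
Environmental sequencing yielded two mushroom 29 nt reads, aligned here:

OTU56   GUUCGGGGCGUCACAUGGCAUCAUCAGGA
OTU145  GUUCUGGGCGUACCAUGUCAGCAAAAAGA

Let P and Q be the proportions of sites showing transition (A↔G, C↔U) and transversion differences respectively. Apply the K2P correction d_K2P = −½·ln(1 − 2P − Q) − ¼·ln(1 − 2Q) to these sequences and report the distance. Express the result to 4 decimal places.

The sequences differ at positions 5 (G/U, transversion), 12 (C/A, transversion), 13 (A/C, transversion), 18 (G/U, transversion), 21 (U/G, transversion), 24 (U/A, transversion), 25 (C/A, transversion), 27 (G/A, transition).
Of the 8 differences, 1 transition and 7 transversions over 29 sites: P = 1/29 = 0.034483, Q = 7/29 = 0.241379.
d = −0.5·ln(0.689655) − 0.25·ln(0.517242) = −0.5·(-0.371564) − 0.25·(-0.659244) = 0.3506.

0.3506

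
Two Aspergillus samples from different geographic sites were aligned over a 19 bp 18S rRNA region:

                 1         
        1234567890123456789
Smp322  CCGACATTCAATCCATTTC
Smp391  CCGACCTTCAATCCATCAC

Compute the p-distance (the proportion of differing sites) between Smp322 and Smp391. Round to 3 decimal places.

The sequences differ at positions 6 (A/C), 17 (T/C), 18 (T/A).
There are 3 differences over 19 sites, so p = 3/19 = 0.158.

0.158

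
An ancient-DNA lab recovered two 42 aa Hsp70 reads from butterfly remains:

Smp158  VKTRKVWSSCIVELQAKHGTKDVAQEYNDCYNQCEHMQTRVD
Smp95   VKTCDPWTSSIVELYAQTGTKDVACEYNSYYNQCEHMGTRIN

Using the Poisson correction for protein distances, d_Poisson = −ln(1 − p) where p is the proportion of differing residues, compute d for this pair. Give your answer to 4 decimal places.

Differing sites — 4:R/C; 5:K/D; 6:V/P; 8:S/T; 10:C/S; 15:Q/Y; 17:K/Q; 18:H/T; 25:Q/C; 29:D/S; 30:C/Y; 38:Q/G; 41:V/I; 42:D/N.
p = 14/42 = 0.333333.
d = −ln(1 − 0.333333) = −ln(0.666667) = 0.4055.

0.4055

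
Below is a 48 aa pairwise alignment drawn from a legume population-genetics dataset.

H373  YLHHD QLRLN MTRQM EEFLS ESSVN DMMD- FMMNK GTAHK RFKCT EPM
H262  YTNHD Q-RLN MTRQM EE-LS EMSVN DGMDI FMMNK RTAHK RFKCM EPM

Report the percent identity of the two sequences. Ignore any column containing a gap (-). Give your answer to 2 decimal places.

Excluding the 3 gap columns leaves 45 comparable sites.
Differing sites — 2:L/T; 3:H/N; 22:S/M; 27:M/G; 36:G/R; 45:T/M.
39 of the 45 comparable sites match, so the percent identity is 39/45 × 100 = 86.67%.

86.67%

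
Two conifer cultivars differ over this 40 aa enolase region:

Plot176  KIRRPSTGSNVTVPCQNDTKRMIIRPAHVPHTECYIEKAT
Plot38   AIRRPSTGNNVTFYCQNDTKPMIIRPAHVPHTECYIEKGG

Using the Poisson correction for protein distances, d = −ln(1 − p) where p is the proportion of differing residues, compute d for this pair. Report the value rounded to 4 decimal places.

0.1924

The sequences differ at positions 1 (K/A), 9 (S/N), 13 (V/F), 14 (P/Y), 21 (R/P), 39 (A/G), 40 (T/G).
p = 7/40 = 0.175000.
d = −ln(1 − 0.175000) = −ln(0.825000) = 0.1924.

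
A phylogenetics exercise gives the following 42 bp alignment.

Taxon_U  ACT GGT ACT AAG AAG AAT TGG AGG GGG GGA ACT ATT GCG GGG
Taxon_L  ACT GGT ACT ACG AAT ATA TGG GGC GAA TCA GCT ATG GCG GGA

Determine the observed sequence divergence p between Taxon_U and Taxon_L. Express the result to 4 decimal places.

0.3095

The sequences differ at positions 11 (A/C), 15 (G/T), 17 (A/T), 18 (T/A), 22 (A/G), 24 (G/C), 26 (G/A), 27 (G/A), 28 (G/T), 29 (G/C), 31 (A/G), 36 (T/G), 42 (G/A).
There are 13 differences over 42 sites, so p = 13/42 = 0.3095.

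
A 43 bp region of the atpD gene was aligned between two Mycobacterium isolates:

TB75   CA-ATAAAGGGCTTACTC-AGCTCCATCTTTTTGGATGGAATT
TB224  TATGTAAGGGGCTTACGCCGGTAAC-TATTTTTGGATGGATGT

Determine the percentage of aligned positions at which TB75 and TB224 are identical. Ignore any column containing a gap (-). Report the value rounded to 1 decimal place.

72.5%

Excluding the 3 gap columns leaves 40 comparable sites.
Mismatches occur at site 1 (C/T), site 4 (A/G), site 8 (A/G), site 17 (T/G), site 20 (A/G), site 22 (C/T), site 23 (T/A), site 24 (C/A), site 28 (C/A), site 41 (A/T), site 42 (T/G).
29 of the 40 comparable sites match, so the percent identity is 29/40 × 100 = 72.5%.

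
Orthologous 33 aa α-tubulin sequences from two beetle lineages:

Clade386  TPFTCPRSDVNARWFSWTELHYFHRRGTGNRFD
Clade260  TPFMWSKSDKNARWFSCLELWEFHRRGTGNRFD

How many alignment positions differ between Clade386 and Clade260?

9

Differing sites — 4:T/M; 5:C/W; 6:P/S; 7:R/K; 10:V/K; 17:W/C; 18:T/L; 21:H/W; 22:Y/E.
That gives 9 mismatches out of 33 aligned sites, so the Hamming distance is 9.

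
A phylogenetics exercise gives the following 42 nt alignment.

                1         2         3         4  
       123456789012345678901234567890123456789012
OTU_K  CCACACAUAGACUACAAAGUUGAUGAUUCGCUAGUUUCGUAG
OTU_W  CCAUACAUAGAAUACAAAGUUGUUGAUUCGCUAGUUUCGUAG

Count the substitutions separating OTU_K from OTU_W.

3

The sequences differ at positions 4 (C/U), 12 (C/A), 23 (A/U).
That gives 3 mismatches out of 42 aligned sites, so the Hamming distance is 3.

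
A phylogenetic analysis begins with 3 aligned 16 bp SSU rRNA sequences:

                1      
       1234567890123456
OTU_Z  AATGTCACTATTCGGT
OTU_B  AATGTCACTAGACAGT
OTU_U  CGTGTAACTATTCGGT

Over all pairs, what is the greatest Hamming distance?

Pairwise Hamming distances:
  OTU_Z vs OTU_B: 3
  OTU_Z vs OTU_U: 3
  OTU_B vs OTU_U: 6
The largest is 6, between OTU_B and OTU_U.

6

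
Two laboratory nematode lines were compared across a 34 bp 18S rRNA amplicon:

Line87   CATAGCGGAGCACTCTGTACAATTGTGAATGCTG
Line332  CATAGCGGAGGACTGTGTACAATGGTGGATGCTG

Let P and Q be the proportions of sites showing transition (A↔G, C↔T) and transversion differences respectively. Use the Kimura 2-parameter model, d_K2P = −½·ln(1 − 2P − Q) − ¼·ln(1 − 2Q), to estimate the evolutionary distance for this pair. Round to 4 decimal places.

0.1281

The sequences differ at positions 11 (C/G, transversion), 15 (C/G, transversion), 24 (T/G, transversion), 28 (A/G, transition).
Of the 4 differences, 1 transition and 3 transversions over 34 sites: P = 1/34 = 0.029412, Q = 3/34 = 0.088235.
d = −0.5·ln(0.852941) − 0.25·ln(0.823530) = −0.5·(-0.159065) − 0.25·(-0.194155) = 0.1281.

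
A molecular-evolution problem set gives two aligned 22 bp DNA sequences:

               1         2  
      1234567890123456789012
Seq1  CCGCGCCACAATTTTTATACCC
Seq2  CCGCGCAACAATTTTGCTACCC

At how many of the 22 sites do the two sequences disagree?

Differing sites — 7:C/A; 16:T/G; 17:A/C.
That gives 3 mismatches out of 22 aligned sites, so the Hamming distance is 3.

3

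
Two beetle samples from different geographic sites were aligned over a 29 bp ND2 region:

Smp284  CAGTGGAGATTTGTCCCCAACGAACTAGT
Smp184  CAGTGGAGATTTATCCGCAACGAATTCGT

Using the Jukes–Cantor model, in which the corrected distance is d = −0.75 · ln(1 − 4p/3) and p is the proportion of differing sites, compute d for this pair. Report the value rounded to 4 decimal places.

0.1524

Mismatches occur at site 13 (G→A), site 17 (C→G), site 25 (C→T), site 27 (A→C).
p = 4/29 = 0.137931.
d = −0.75 · ln(1 − (4/3)·0.137931) = −0.75 · ln(0.816092) = −0.75 · (-0.203228) = 0.1524.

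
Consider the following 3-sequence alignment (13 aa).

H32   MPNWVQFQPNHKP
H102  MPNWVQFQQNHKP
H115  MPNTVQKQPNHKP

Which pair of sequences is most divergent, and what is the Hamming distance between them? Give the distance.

Pairwise Hamming distances:
  H32 vs H102: 1
  H32 vs H115: 2
  H102 vs H115: 3
The largest is 3, between H102 and H115.

3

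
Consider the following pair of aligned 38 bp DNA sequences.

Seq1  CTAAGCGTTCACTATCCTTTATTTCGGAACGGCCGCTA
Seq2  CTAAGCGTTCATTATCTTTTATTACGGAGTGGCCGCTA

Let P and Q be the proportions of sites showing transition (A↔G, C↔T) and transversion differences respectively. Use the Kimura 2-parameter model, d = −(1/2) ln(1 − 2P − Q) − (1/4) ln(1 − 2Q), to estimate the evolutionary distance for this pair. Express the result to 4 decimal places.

Mismatches occur at site 12 (C/T, transition), site 17 (C/T, transition), site 24 (T/A, transversion), site 29 (A/G, transition), site 30 (C/T, transition).
Of the 5 differences, 4 transitions and 1 transversion over 38 sites: P = 4/38 = 0.105263, Q = 1/38 = 0.026316.
d = −0.5·ln(0.763158) − 0.25·ln(0.947368) = −0.5·(-0.270290) − 0.25·(-0.054068) = 0.1487.

0.1487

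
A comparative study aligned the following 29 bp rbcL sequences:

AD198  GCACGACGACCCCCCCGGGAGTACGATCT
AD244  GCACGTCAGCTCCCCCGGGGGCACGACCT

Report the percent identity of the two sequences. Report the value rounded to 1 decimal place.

75.9%

The sequences differ at positions 6 (A/T), 8 (G/A), 9 (A/G), 11 (C/T), 20 (A/G), 22 (T/C), 27 (T/C).
22 of the 29 sites match, so the percent identity is 22/29 × 100 = 75.9%.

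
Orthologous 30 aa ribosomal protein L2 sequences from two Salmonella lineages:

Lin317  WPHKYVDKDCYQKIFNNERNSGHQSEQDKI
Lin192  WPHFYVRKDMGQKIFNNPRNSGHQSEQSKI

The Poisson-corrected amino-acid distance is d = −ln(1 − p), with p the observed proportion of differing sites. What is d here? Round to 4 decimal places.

Differing sites — 4:K/F; 7:D/R; 10:C/M; 11:Y/G; 18:E/P; 28:D/S.
p = 6/30 = 0.200000.
d = −ln(1 − 0.200000) = −ln(0.800000) = 0.2231.

0.2231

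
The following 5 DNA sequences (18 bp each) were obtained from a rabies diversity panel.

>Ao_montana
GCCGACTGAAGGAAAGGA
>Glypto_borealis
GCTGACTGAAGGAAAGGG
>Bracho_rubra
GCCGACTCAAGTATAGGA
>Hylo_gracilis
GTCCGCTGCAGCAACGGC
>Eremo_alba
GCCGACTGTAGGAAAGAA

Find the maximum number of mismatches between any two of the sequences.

Pairwise Hamming distances:
  Ao_montana vs Glypto_borealis: 2
  Ao_montana vs Bracho_rubra: 3
  Ao_montana vs Hylo_gracilis: 7
  Ao_montana vs Eremo_alba: 2
  Glypto_borealis vs Bracho_rubra: 5
  Glypto_borealis vs Hylo_gracilis: 8
  Glypto_borealis vs Eremo_alba: 4
  Bracho_rubra vs Hylo_gracilis: 9
  Bracho_rubra vs Eremo_alba: 5
  Hylo_gracilis vs Eremo_alba: 8
The largest is 9, between Bracho_rubra and Hylo_gracilis.

9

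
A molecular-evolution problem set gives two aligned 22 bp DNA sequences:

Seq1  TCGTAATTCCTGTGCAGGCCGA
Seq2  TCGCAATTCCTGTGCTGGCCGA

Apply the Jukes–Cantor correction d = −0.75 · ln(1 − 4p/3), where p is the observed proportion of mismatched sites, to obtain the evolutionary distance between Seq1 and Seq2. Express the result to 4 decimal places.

Differing sites — 4:T/C; 16:A/T.
p = 2/22 = 0.090909.
d = −0.75 · ln(1 − (4/3)·0.090909) = −0.75 · ln(0.878788) = −0.75 · (-0.129212) = 0.0969.

0.0969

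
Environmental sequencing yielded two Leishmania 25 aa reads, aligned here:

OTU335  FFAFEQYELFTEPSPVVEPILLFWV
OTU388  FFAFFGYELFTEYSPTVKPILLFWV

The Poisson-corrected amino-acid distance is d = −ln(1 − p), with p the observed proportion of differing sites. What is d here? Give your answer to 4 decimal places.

Mismatches occur at site 5 (E→F), site 6 (Q→G), site 13 (P→Y), site 16 (V→T), site 18 (E→K).
p = 5/25 = 0.200000.
d = −ln(1 − 0.200000) = −ln(0.800000) = 0.2231.

0.2231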